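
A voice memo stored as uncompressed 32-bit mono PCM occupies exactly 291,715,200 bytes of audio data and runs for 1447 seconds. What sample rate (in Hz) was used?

Bytes = sample_rate × seconds × bytes_per_sample × channels.
sample_rate = 291,715,200 / (1,447 × 4 × 1) = 291,715,200 / 5,788 = 50,400 Hz.

50,400 Hz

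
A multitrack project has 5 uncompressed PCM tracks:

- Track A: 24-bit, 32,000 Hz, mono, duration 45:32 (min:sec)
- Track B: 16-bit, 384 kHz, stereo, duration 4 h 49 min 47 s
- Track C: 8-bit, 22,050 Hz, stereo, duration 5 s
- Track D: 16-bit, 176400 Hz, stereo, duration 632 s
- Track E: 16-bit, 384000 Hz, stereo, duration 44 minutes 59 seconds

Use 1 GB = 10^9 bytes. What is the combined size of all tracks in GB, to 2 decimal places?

31.56 GB

Track A: 45:32 (min:sec) = 2,732 s; 32,000 × 2,732 × 3 × 1 = 262,272,000 bytes.
Track B: 4 h 49 min 47 s = 17,387 s; 384,000 × 17,387 × 2 × 2 = 26,706,432,000 bytes.
Track C: 22,050 × 5 × 1 × 2 = 220,500 bytes.
Track D: 176,400 × 632 × 2 × 2 = 445,939,200 bytes.
Track E: 44 minutes 59 seconds = 2,699 s; 384,000 × 2,699 × 2 × 2 = 4,145,664,000 bytes.
Total = 31,560,527,700 bytes = 31.56 GB.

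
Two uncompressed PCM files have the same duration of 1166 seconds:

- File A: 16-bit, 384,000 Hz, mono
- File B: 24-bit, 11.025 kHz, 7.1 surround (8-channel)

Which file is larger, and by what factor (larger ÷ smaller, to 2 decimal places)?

File A: 384,000 × 2 × 1 = 768,000 bytes/s.
File B: 11,025 × 3 × 8 = 264,600 bytes/s.
File A is larger; ratio = 895,488,000 / 308,523,600 = 2.90.

File A, by a factor of 2.90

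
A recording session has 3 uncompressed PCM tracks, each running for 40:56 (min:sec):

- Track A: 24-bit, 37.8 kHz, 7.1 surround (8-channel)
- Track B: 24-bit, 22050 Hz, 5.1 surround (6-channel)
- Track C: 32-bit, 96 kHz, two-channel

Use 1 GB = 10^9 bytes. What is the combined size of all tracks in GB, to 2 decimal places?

40:56 (min:sec) = 2,456 s.
Track A: 37,800 × 2,456 × 3 × 8 = 2,228,083,200 bytes.
Track B: 22,050 × 2,456 × 3 × 6 = 974,786,400 bytes.
Track C: 96,000 × 2,456 × 4 × 2 = 1,886,208,000 bytes.
Total = 5,089,077,600 bytes = 5.09 GB.

5.09 GB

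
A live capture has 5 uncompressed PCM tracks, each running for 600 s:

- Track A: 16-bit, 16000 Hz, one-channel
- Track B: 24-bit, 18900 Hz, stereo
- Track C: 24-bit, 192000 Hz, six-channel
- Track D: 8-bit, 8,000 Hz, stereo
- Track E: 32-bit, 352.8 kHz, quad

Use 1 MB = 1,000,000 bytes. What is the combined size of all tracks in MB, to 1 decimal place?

Track A: 16,000 × 600 × 2 × 1 = 19,200,000 bytes.
Track B: 18,900 × 600 × 3 × 2 = 68,040,000 bytes.
Track C: 192,000 × 600 × 3 × 6 = 2,073,600,000 bytes.
Track D: 8,000 × 600 × 1 × 2 = 9,600,000 bytes.
Track E: 352,800 × 600 × 4 × 4 = 3,386,880,000 bytes.
Total = 5,557,320,000 bytes = 5557.3 MB.

5557.3 MB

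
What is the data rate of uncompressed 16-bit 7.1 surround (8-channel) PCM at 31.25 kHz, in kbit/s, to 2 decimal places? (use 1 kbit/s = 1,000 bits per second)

Bit rate = 31,250 × 16 × 8 = 4,000,000 bits/s.
= 4000.00 kbit/s.

4000.00 kbit/s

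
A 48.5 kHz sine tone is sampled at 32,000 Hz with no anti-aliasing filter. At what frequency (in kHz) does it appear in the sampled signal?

Nyquist = 32,000/2 = 16,000 Hz; 48,500 Hz exceeds it.
Alias = |48,500 − 2×32,000| = |48,500 − 64,000| = 15,500 Hz = 15.5 kHz.

15.5 kHz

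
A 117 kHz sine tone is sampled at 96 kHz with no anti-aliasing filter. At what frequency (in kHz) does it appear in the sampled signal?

21 kHz

Nyquist = 96,000/2 = 48,000 Hz; 117,000 Hz exceeds it.
Alias = |117,000 − 1×96,000| = |117,000 − 96,000| = 21,000 Hz = 21 kHz.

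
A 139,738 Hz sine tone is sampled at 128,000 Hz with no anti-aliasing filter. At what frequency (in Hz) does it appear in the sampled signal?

11,738 Hz

Nyquist = 128,000/2 = 64,000 Hz; 139,738 Hz exceeds it.
Alias = |139,738 − 1×128,000| = |139,738 − 128,000| = 11,738 Hz.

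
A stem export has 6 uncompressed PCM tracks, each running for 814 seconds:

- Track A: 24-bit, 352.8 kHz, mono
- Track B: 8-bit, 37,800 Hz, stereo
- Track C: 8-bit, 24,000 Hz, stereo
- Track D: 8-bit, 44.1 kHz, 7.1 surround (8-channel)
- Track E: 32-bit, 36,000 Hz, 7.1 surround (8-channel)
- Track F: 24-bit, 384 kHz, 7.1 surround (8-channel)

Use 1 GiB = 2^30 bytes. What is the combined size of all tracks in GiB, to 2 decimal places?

Track A: 352,800 × 814 × 3 × 1 = 861,537,600 bytes.
Track B: 37,800 × 814 × 1 × 2 = 61,538,400 bytes.
Track C: 24,000 × 814 × 1 × 2 = 39,072,000 bytes.
Track D: 44,100 × 814 × 1 × 8 = 287,179,200 bytes.
Track E: 36,000 × 814 × 4 × 8 = 937,728,000 bytes.
Track F: 384,000 × 814 × 3 × 8 = 7,501,824,000 bytes.
Total = 9,688,879,200 bytes = 9.02 GiB.

9.02 GiB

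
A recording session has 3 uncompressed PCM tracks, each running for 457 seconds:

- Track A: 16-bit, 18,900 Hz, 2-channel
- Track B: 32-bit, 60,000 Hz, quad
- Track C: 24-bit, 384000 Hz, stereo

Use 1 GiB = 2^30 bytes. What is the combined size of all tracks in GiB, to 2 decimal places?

Track A: 18,900 × 457 × 2 × 2 = 34,549,200 bytes.
Track B: 60,000 × 457 × 4 × 4 = 438,720,000 bytes.
Track C: 384,000 × 457 × 3 × 2 = 1,052,928,000 bytes.
Total = 1,526,197,200 bytes = 1.42 GiB.

1.42 GiB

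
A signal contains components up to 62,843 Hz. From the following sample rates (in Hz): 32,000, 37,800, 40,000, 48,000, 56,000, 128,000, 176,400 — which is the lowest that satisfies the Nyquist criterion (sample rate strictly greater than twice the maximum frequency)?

Need sample rate > 2 × 62,843 = 125,686 Hz.
Lowest listed rate above 125,686 Hz is 128,000 Hz.

128,000 Hz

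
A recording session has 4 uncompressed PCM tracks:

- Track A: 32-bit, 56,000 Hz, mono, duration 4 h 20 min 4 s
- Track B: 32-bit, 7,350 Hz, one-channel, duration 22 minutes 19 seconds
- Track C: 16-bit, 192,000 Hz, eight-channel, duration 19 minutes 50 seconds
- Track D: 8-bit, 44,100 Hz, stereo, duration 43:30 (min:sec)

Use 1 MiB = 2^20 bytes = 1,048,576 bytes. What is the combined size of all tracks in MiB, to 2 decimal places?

Track A: 4 h 20 min 4 s = 15,604 s; 56,000 × 15,604 × 4 × 1 = 3,495,296,000 bytes.
Track B: 22 minutes 19 seconds = 1,339 s; 7,350 × 1,339 × 4 × 1 = 39,366,600 bytes.
Track C: 19 minutes 50 seconds = 1,190 s; 192,000 × 1,190 × 2 × 8 = 3,655,680,000 bytes.
Track D: 43:30 (min:sec) = 2,610 s; 44,100 × 2,610 × 1 × 2 = 230,202,000 bytes.
Total = 7,420,544,600 bytes = 7076.78 MiB.

7076.78 MiB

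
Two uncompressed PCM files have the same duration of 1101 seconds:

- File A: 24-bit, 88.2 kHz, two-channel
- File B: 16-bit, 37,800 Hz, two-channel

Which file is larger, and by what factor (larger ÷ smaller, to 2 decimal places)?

File A: 88,200 × 3 × 2 = 529,200 bytes/s.
File B: 37,800 × 2 × 2 = 151,200 bytes/s.
File A is larger; ratio = 582,649,200 / 166,471,200 = 3.50.

File A, by a factor of 3.50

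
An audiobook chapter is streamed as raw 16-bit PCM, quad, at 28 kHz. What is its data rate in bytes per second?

Bit rate = 28,000 × 16 × 4 = 1,792,000 bits/s.
1,792,000 / 8 = 224,000 bytes/s.

224,000 bytes/s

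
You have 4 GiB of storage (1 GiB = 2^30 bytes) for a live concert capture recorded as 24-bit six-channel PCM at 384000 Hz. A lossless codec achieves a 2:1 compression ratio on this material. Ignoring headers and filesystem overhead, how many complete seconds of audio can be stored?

1,242 seconds

Uncompressed byte rate = 384,000 × 3 × 6 = 6,912,000 bytes/s.
After 2:1 compression, effective rate ≈ 3456000 bytes/s.
Capacity = 4 × 1,073,741,824 = 4,294,967,296 bytes.
4,294,967,296 / effective rate ≈ 1242.76 s → 1,242 seconds.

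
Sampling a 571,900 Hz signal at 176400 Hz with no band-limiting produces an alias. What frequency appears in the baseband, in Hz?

Nyquist = 176,400/2 = 88,200 Hz; 571,900 Hz exceeds it.
Alias = |571,900 − 3×176,400| = |571,900 − 529,200| = 42,700 Hz.

42,700 Hz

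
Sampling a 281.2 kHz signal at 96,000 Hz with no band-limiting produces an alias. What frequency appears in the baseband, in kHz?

Nyquist = 96,000/2 = 48,000 Hz; 281,200 Hz exceeds it.
Alias = |281,200 − 3×96,000| = |281,200 − 288,000| = 6,800 Hz = 6.8 kHz.

6.8 kHz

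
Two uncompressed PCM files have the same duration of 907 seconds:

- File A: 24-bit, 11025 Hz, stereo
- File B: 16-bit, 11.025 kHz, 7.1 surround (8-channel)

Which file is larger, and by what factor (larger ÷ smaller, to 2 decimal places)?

File B, by a factor of 2.67

File A: 11,025 × 3 × 2 = 66,150 bytes/s.
File B: 11,025 × 2 × 8 = 176,400 bytes/s.
File B is larger; ratio = 159,994,800 / 59,998,050 = 2.67.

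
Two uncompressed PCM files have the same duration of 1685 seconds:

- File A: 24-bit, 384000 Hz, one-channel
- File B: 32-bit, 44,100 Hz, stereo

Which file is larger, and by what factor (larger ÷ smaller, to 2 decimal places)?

File A: 384,000 × 3 × 1 = 1,152,000 bytes/s.
File B: 44,100 × 4 × 2 = 352,800 bytes/s.
File A is larger; ratio = 1,941,120,000 / 594,468,000 = 3.27.

File A, by a factor of 3.27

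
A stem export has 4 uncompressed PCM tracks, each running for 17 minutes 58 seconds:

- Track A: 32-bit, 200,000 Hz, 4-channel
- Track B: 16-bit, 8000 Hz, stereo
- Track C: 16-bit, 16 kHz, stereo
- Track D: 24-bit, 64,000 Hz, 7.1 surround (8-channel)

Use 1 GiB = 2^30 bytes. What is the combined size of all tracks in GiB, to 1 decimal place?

4.9 GiB

17 minutes 58 seconds = 1,078 s.
Track A: 200,000 × 1,078 × 4 × 4 = 3,449,600,000 bytes.
Track B: 8,000 × 1,078 × 2 × 2 = 34,496,000 bytes.
Track C: 16,000 × 1,078 × 2 × 2 = 68,992,000 bytes.
Track D: 64,000 × 1,078 × 3 × 8 = 1,655,808,000 bytes.
Total = 5,208,896,000 bytes = 4.9 GiB.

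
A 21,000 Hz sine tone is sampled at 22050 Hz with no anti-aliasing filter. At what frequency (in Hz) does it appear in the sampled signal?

Nyquist = 22,050/2 = 11,025 Hz; 21,000 Hz exceeds it.
Alias = |21,000 − 1×22,050| = |21,000 − 22,050| = 1,050 Hz.

1,050 Hz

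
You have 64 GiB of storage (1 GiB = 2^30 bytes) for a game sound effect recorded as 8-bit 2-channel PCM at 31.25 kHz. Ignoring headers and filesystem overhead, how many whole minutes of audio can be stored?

Uncompressed byte rate = 31,250 × 1 × 2 = 62,500 bytes/s.
Capacity = 64 × 1,073,741,824 = 68,719,476,736 bytes.
68,719,476,736 / 62,500 ≈ 1099511.63 s → 18,325 minutes.

18,325 minutes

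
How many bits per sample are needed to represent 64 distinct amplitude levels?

log2(64) = 6.

6 bits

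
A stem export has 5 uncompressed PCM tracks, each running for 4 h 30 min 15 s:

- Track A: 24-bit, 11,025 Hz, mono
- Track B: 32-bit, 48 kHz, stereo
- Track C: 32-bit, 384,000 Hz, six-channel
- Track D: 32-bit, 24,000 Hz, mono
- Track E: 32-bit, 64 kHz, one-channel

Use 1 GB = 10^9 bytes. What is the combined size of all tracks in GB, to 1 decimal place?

161.9 GB

4 h 30 min 15 s = 16,215 s.
Track A: 11,025 × 16,215 × 3 × 1 = 536,311,125 bytes.
Track B: 48,000 × 16,215 × 4 × 2 = 6,226,560,000 bytes.
Track C: 384,000 × 16,215 × 4 × 6 = 149,437,440,000 bytes.
Track D: 24,000 × 16,215 × 4 × 1 = 1,556,640,000 bytes.
Track E: 64,000 × 16,215 × 4 × 1 = 4,151,040,000 bytes.
Total = 161,907,991,125 bytes = 161.9 GB.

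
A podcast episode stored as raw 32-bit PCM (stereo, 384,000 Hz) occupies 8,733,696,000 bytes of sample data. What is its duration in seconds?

Byte rate = 384,000 × 4 × 2 = 3,072,000 bytes/s.
Duration = 8,733,696,000 / 3,072,000 = 2,843 s.

2,843 seconds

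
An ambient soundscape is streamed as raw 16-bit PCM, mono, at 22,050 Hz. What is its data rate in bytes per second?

44,100 bytes/s

Bit rate = 22,050 × 16 × 1 = 352,800 bits/s.
352,800 / 8 = 44,100 bytes/s.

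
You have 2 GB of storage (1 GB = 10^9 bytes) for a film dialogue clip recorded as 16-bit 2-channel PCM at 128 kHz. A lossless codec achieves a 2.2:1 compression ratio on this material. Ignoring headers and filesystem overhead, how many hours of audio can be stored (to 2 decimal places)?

2.39 hours

Uncompressed byte rate = 128,000 × 2 × 2 = 512,000 bytes/s.
After 2.2:1 compression, effective rate ≈ 232727.27 bytes/s.
Capacity = 2 × 1,000,000,000 = 2,000,000,000 bytes.
2,000,000,000 / effective rate ≈ 8593.75 s → 2.39 hours.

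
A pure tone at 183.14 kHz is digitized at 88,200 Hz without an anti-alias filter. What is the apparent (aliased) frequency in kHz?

Nyquist = 88,200/2 = 44,100 Hz; 183,140 Hz exceeds it.
Alias = |183,140 − 2×88,200| = |183,140 − 176,400| = 6,740 Hz = 6.74 kHz.

6.74 kHz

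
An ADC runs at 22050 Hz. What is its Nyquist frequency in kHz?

11.025 kHz

Nyquist frequency = sample rate / 2 = 22,050 / 2 = 11.025 kHz.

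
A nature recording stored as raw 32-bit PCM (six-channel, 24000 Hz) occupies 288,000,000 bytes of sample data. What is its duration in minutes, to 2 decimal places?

8.33 minutes

Byte rate = 24,000 × 4 × 6 = 576,000 bytes/s.
Duration = 288,000,000 / 576,000 = 500 s.
500 s / 60 = 8.33 minutes.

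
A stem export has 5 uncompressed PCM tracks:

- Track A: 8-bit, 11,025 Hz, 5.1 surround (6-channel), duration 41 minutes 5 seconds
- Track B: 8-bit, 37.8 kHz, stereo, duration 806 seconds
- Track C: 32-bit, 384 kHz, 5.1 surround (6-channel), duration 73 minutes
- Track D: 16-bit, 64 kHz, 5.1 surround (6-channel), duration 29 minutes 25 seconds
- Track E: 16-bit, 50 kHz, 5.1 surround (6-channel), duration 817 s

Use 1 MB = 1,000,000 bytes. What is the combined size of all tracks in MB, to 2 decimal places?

Track A: 41 minutes 5 seconds = 2,465 s; 11,025 × 2,465 × 1 × 6 = 163,059,750 bytes.
Track B: 37,800 × 806 × 1 × 2 = 60,933,600 bytes.
Track C: 73 minutes = 4,380 s; 384,000 × 4,380 × 4 × 6 = 40,366,080,000 bytes.
Track D: 29 minutes 25 seconds = 1,765 s; 64,000 × 1,765 × 2 × 6 = 1,355,520,000 bytes.
Track E: 50,000 × 817 × 2 × 6 = 490,200,000 bytes.
Total = 42,435,793,350 bytes = 42435.79 MB.

42435.79 MB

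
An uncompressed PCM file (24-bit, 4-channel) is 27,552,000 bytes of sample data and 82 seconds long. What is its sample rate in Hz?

28,000 Hz

Bytes = sample_rate × seconds × bytes_per_sample × channels.
sample_rate = 27,552,000 / (82 × 3 × 4) = 27,552,000 / 984 = 28,000 Hz.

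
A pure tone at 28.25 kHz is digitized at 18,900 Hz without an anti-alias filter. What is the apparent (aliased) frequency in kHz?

Nyquist = 18,900/2 = 9,450 Hz; 28,250 Hz exceeds it.
Alias = |28,250 − 1×18,900| = |28,250 − 18,900| = 9,350 Hz = 9.35 kHz.

9.35 kHz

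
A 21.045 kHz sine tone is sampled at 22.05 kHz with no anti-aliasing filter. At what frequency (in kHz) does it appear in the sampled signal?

Nyquist = 22,050/2 = 11,025 Hz; 21,045 Hz exceeds it.
Alias = |21,045 − 1×22,050| = |21,045 − 22,050| = 1,005 Hz = 1.005 kHz.

1.005 kHz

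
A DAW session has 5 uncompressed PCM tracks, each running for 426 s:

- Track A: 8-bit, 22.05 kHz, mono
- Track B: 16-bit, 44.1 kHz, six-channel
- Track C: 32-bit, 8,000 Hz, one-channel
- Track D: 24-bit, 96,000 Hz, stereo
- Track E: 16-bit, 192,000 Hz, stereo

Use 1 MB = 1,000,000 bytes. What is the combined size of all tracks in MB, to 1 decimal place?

Track A: 22,050 × 426 × 1 × 1 = 9,393,300 bytes.
Track B: 44,100 × 426 × 2 × 6 = 225,439,200 bytes.
Track C: 8,000 × 426 × 4 × 1 = 13,632,000 bytes.
Track D: 96,000 × 426 × 3 × 2 = 245,376,000 bytes.
Track E: 192,000 × 426 × 2 × 2 = 327,168,000 bytes.
Total = 821,008,500 bytes = 821.0 MB.

821.0 MB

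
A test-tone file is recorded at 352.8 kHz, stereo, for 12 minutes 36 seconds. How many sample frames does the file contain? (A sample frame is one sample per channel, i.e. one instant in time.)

12 minutes 36 seconds = 756 s.
352,800 samples/s × 756 s = 266,716,800 frames.

266,716,800 sample frames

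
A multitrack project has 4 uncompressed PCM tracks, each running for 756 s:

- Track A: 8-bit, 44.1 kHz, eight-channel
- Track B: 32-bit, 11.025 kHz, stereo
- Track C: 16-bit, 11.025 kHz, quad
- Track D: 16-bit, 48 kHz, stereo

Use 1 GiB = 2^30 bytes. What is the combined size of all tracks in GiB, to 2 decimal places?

0.51 GiB

Track A: 44,100 × 756 × 1 × 8 = 266,716,800 bytes.
Track B: 11,025 × 756 × 4 × 2 = 66,679,200 bytes.
Track C: 11,025 × 756 × 2 × 4 = 66,679,200 bytes.
Track D: 48,000 × 756 × 2 × 2 = 145,152,000 bytes.
Total = 545,227,200 bytes = 0.51 GiB.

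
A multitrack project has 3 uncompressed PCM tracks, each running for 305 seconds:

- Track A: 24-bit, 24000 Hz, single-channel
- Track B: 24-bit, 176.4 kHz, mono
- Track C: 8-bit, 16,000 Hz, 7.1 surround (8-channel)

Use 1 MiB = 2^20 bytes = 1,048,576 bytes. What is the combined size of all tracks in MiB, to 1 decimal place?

212.1 MiB

Track A: 24,000 × 305 × 3 × 1 = 21,960,000 bytes.
Track B: 176,400 × 305 × 3 × 1 = 161,406,000 bytes.
Track C: 16,000 × 305 × 1 × 8 = 39,040,000 bytes.
Total = 222,406,000 bytes = 212.1 MiB.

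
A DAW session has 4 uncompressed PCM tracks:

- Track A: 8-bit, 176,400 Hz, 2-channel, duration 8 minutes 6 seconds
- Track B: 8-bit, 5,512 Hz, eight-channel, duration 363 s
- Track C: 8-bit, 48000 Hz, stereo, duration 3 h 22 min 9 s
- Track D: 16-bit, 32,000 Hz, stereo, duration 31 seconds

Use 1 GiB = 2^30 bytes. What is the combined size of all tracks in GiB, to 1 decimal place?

Track A: 8 minutes 6 seconds = 486 s; 176,400 × 486 × 1 × 2 = 171,460,800 bytes.
Track B: 5,512 × 363 × 1 × 8 = 16,006,848 bytes.
Track C: 3 h 22 min 9 s = 12,129 s; 48,000 × 12,129 × 1 × 2 = 1,164,384,000 bytes.
Track D: 32,000 × 31 × 2 × 2 = 3,968,000 bytes.
Total = 1,355,819,648 bytes = 1.3 GiB.

1.3 GiB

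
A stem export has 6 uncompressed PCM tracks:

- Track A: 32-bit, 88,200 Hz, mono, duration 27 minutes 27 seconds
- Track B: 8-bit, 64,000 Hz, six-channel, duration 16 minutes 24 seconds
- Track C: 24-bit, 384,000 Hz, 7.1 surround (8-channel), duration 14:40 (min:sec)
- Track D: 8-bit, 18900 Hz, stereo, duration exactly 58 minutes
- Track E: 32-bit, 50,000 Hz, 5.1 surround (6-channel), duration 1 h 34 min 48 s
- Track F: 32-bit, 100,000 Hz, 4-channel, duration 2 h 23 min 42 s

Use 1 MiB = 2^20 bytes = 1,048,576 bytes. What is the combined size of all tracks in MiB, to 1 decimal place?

28439.8 MiB

Track A: 27 minutes 27 seconds = 1,647 s; 88,200 × 1,647 × 4 × 1 = 581,061,600 bytes.
Track B: 16 minutes 24 seconds = 984 s; 64,000 × 984 × 1 × 6 = 377,856,000 bytes.
Track C: 14:40 (min:sec) = 880 s; 384,000 × 880 × 3 × 8 = 8,110,080,000 bytes.
Track D: exactly 58 minutes = 3,480 s; 18,900 × 3,480 × 1 × 2 = 131,544,000 bytes.
Track E: 1 h 34 min 48 s = 5,688 s; 50,000 × 5,688 × 4 × 6 = 6,825,600,000 bytes.
Track F: 2 h 23 min 42 s = 8,622 s; 100,000 × 8,622 × 4 × 4 = 13,795,200,000 bytes.
Total = 29,821,341,600 bytes = 28439.8 MiB.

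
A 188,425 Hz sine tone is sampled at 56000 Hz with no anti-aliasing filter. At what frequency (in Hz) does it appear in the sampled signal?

20,425 Hz

Nyquist = 56,000/2 = 28,000 Hz; 188,425 Hz exceeds it.
Alias = |188,425 − 3×56,000| = |188,425 − 168,000| = 20,425 Hz.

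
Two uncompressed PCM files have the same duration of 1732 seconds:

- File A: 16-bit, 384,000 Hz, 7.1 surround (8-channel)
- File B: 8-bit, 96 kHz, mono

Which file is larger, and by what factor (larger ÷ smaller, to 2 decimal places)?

File A, by a factor of 64.00

File A: 384,000 × 2 × 8 = 6,144,000 bytes/s.
File B: 96,000 × 1 × 1 = 96,000 bytes/s.
File A is larger; ratio = 10,641,408,000 / 166,272,000 = 64.00.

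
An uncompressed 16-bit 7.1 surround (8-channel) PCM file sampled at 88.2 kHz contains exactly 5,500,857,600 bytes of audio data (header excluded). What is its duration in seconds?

Byte rate = 88,200 × 2 × 8 = 1,411,200 bytes/s.
Duration = 5,500,857,600 / 1,411,200 = 3,898 s.

3,898 seconds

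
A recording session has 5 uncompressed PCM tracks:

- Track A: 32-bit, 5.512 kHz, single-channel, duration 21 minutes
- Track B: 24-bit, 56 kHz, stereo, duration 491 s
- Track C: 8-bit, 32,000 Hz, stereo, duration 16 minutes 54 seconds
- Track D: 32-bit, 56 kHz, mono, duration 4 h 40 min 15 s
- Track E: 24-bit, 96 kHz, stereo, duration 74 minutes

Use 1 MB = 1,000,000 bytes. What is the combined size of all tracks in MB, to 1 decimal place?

6581.7 MB

Track A: 21 minutes = 1,260 s; 5,512 × 1,260 × 4 × 1 = 27,780,480 bytes.
Track B: 56,000 × 491 × 3 × 2 = 164,976,000 bytes.
Track C: 16 minutes 54 seconds = 1,014 s; 32,000 × 1,014 × 1 × 2 = 64,896,000 bytes.
Track D: 4 h 40 min 15 s = 16,815 s; 56,000 × 16,815 × 4 × 1 = 3,766,560,000 bytes.
Track E: 74 minutes = 4,440 s; 96,000 × 4,440 × 3 × 2 = 2,557,440,000 bytes.
Total = 6,581,652,480 bytes = 6581.7 MB.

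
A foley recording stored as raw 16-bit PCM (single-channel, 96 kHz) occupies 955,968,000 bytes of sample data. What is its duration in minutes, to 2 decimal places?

82.98 minutes

Byte rate = 96,000 × 2 × 1 = 192,000 bytes/s.
Duration = 955,968,000 / 192,000 = 4,979 s.
4,979 s / 60 = 82.98 minutes.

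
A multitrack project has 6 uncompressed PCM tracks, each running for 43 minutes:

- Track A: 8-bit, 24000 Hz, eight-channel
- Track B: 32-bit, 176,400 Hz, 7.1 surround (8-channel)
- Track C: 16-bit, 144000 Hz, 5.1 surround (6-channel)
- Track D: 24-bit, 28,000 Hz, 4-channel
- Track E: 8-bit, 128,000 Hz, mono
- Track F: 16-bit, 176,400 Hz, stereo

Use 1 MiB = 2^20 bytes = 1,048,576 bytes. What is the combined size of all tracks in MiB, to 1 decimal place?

21490.8 MiB

43 minutes = 2,580 s.
Track A: 24,000 × 2,580 × 1 × 8 = 495,360,000 bytes.
Track B: 176,400 × 2,580 × 4 × 8 = 14,563,584,000 bytes.
Track C: 144,000 × 2,580 × 2 × 6 = 4,458,240,000 bytes.
Track D: 28,000 × 2,580 × 3 × 4 = 866,880,000 bytes.
Track E: 128,000 × 2,580 × 1 × 1 = 330,240,000 bytes.
Track F: 176,400 × 2,580 × 2 × 2 = 1,820,448,000 bytes.
Total = 22,534,752,000 bytes = 21490.8 MiB.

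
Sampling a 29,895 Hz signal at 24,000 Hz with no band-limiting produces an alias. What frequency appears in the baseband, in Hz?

Nyquist = 24,000/2 = 12,000 Hz; 29,895 Hz exceeds it.
Alias = |29,895 − 1×24,000| = |29,895 − 24,000| = 5,895 Hz.

5,895 Hz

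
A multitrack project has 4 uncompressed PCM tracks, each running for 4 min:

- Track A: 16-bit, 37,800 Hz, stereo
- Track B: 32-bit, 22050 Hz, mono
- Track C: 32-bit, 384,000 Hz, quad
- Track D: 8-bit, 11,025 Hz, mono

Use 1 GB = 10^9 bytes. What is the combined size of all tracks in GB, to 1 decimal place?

1.5 GB

4 min = 240 s.
Track A: 37,800 × 240 × 2 × 2 = 36,288,000 bytes.
Track B: 22,050 × 240 × 4 × 1 = 21,168,000 bytes.
Track C: 384,000 × 240 × 4 × 4 = 1,474,560,000 bytes.
Track D: 11,025 × 240 × 1 × 1 = 2,646,000 bytes.
Total = 1,534,662,000 bytes = 1.5 GB.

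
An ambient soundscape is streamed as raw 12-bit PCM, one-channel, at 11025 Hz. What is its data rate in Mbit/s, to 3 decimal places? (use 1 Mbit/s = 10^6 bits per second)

0.132 Mbit/s

Bit rate = 11,025 × 12 × 1 = 132,300 bits/s.
= 0.132 Mbit/s.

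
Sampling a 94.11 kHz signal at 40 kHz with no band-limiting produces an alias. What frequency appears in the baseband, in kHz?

14.11 kHz

Nyquist = 40,000/2 = 20,000 Hz; 94,110 Hz exceeds it.
Alias = |94,110 − 2×40,000| = |94,110 − 80,000| = 14,110 Hz = 14.11 kHz.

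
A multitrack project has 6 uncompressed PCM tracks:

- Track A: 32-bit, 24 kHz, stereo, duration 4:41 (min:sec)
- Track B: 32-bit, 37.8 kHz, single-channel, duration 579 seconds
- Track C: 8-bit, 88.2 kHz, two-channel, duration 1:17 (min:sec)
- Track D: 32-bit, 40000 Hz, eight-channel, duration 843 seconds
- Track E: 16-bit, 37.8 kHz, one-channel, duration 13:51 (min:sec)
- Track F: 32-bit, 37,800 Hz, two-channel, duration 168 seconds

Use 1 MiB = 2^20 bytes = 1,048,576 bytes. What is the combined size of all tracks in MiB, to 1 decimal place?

1285.3 MiB

Track A: 4:41 (min:sec) = 281 s; 24,000 × 281 × 4 × 2 = 53,952,000 bytes.
Track B: 37,800 × 579 × 4 × 1 = 87,544,800 bytes.
Track C: 1:17 (min:sec) = 77 s; 88,200 × 77 × 1 × 2 = 13,582,800 bytes.
Track D: 40,000 × 843 × 4 × 8 = 1,079,040,000 bytes.
Track E: 13:51 (min:sec) = 831 s; 37,800 × 831 × 2 × 1 = 62,823,600 bytes.
Track F: 37,800 × 168 × 4 × 2 = 50,803,200 bytes.
Total = 1,347,746,400 bytes = 1285.3 MiB.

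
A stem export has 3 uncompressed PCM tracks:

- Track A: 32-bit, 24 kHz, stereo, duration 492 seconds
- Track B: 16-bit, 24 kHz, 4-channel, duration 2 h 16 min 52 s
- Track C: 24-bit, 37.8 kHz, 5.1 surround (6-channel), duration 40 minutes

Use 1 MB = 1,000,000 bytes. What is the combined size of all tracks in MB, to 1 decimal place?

3304.1 MB

Track A: 24,000 × 492 × 4 × 2 = 94,464,000 bytes.
Track B: 2 h 16 min 52 s = 8,212 s; 24,000 × 8,212 × 2 × 4 = 1,576,704,000 bytes.
Track C: 40 minutes = 2,400 s; 37,800 × 2,400 × 3 × 6 = 1,632,960,000 bytes.
Total = 3,304,128,000 bytes = 3304.1 MB.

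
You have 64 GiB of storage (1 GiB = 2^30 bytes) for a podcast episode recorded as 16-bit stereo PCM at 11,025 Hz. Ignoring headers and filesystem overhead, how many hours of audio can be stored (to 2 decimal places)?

432.85 hours

Uncompressed byte rate = 11,025 × 2 × 2 = 44,100 bytes/s.
Capacity = 64 × 1,073,741,824 = 68,719,476,736 bytes.
68,719,476,736 / 44,100 ≈ 1558264.78 s → 432.85 hours.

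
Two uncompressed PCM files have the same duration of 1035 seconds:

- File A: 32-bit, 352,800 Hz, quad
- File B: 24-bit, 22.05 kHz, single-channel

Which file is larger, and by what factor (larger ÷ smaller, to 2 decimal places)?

File A: 352,800 × 4 × 4 = 5,644,800 bytes/s.
File B: 22,050 × 3 × 1 = 66,150 bytes/s.
File A is larger; ratio = 5,842,368,000 / 68,465,250 = 85.33.

File A, by a factor of 85.33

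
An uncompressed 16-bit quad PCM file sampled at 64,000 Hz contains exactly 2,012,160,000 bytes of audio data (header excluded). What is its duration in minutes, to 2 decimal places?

Byte rate = 64,000 × 2 × 4 = 512,000 bytes/s.
Duration = 2,012,160,000 / 512,000 = 3,930 s.
3,930 s / 60 = 65.50 minutes.

65.50 minutes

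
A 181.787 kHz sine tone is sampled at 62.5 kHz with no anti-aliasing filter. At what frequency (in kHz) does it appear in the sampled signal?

5.713 kHz

Nyquist = 62,500/2 = 31,250 Hz; 181,787 Hz exceeds it.
Alias = |181,787 − 3×62,500| = |181,787 − 187,500| = 5,713 Hz = 5.713 kHz.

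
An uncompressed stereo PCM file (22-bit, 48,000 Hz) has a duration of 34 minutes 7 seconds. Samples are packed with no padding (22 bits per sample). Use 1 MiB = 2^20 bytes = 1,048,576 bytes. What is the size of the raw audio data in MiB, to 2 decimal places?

515.37 MiB

Duration = 34 minutes 7 seconds = 2,047 s.
Bits = 48,000 × 2,047 × 22 × 2 = 4,323,264,000 bits = 540,408,000 bytes.
540,408,000 / 1,048,576 = 515.37 MiB.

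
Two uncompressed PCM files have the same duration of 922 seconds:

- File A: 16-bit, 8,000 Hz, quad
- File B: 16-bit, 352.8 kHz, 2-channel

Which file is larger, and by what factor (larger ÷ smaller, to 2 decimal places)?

File A: 8,000 × 2 × 4 = 64,000 bytes/s.
File B: 352,800 × 2 × 2 = 1,411,200 bytes/s.
File B is larger; ratio = 1,301,126,400 / 59,008,000 = 22.05.

File B, by a factor of 22.05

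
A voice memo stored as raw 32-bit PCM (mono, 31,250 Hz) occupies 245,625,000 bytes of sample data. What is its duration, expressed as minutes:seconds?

Byte rate = 31,250 × 4 × 1 = 125,000 bytes/s.
Duration = 245,625,000 / 125,000 = 1,965 s.
1,965 s = 32:45.

32:45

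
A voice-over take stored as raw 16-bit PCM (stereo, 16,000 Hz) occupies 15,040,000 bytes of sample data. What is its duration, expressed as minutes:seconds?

3:55

Byte rate = 16,000 × 2 × 2 = 64,000 bytes/s.
Duration = 15,040,000 / 64,000 = 235 s.
235 s = 3:55.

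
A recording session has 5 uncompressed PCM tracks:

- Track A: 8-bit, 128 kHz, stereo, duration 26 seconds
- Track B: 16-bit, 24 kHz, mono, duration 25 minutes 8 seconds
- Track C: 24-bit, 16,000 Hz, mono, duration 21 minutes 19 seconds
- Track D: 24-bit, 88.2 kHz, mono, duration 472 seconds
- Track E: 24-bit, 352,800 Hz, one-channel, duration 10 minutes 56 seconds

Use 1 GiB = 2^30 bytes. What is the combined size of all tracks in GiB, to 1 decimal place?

Track A: 128,000 × 26 × 1 × 2 = 6,656,000 bytes.
Track B: 25 minutes 8 seconds = 1,508 s; 24,000 × 1,508 × 2 × 1 = 72,384,000 bytes.
Track C: 21 minutes 19 seconds = 1,279 s; 16,000 × 1,279 × 3 × 1 = 61,392,000 bytes.
Track D: 88,200 × 472 × 3 × 1 = 124,891,200 bytes.
Track E: 10 minutes 56 seconds = 656 s; 352,800 × 656 × 3 × 1 = 694,310,400 bytes.
Total = 959,633,600 bytes = 0.9 GiB.

0.9 GiB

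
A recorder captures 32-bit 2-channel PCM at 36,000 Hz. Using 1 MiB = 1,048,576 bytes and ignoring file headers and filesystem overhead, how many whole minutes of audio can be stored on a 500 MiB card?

30 minutes

Uncompressed byte rate = 36,000 × 4 × 2 = 288,000 bytes/s.
Capacity = 500 × 1,048,576 = 524,288,000 bytes.
524,288,000 / 288,000 ≈ 1820.44 s → 30 minutes.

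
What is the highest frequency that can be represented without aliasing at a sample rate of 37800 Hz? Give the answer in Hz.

Nyquist frequency = sample rate / 2 = 37,800 / 2 = 18,900 Hz.

18,900 Hz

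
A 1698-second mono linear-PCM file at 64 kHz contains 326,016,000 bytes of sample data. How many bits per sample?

24 bits

Bytes per sample = 326,016,000 / (64,000 × 1,698 × 1) = 326,016,000 / 108,672,000 = 3.
Bit depth = 3 × 8 = 24 bits.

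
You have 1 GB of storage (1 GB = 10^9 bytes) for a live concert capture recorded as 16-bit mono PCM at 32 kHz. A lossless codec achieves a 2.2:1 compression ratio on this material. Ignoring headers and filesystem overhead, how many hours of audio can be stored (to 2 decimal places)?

Uncompressed byte rate = 32,000 × 2 × 1 = 64,000 bytes/s.
After 2.2:1 compression, effective rate ≈ 29090.91 bytes/s.
Capacity = 1 × 1,000,000,000 = 1,000,000,000 bytes.
1,000,000,000 / effective rate ≈ 34375 s → 9.55 hours.

9.55 hours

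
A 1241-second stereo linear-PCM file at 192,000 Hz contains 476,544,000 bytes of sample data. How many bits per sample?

8 bits

Bytes per sample = 476,544,000 / (192,000 × 1,241 × 2) = 476,544,000 / 476,544,000 = 1.
Bit depth = 1 × 8 = 8 bits.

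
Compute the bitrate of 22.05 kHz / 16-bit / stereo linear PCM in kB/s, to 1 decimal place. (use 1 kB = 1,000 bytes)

Bit rate = 22,050 × 16 × 2 = 705,600 bits/s.
705,600 / 8 = 88,200 B/s = 88.2 kB/s.

88.2 kB/s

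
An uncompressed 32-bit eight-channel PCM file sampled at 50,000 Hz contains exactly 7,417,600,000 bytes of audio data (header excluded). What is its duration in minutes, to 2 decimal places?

Byte rate = 50,000 × 4 × 8 = 1,600,000 bytes/s.
Duration = 7,417,600,000 / 1,600,000 = 4,636 s.
4,636 s / 60 = 77.27 minutes.

77.27 minutes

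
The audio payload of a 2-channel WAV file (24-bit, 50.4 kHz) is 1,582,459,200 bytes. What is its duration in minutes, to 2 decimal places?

87.22 minutes

Byte rate = 50,400 × 3 × 2 = 302,400 bytes/s.
Duration = 1,582,459,200 / 302,400 = 5,233 s.
5,233 s / 60 = 87.22 minutes.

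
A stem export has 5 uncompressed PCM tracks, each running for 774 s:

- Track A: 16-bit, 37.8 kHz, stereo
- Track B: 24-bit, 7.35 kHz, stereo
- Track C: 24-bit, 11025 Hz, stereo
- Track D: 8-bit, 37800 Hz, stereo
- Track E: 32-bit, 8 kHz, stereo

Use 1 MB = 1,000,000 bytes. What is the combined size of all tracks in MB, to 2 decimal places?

Track A: 37,800 × 774 × 2 × 2 = 117,028,800 bytes.
Track B: 7,350 × 774 × 3 × 2 = 34,133,400 bytes.
Track C: 11,025 × 774 × 3 × 2 = 51,200,100 bytes.
Track D: 37,800 × 774 × 1 × 2 = 58,514,400 bytes.
Track E: 8,000 × 774 × 4 × 2 = 49,536,000 bytes.
Total = 310,412,700 bytes = 310.41 MB.

310.41 MB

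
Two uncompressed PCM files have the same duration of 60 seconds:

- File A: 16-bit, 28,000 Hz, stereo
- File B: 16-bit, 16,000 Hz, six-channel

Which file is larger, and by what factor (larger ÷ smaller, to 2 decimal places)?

File B, by a factor of 1.71

File A: 28,000 × 2 × 2 = 112,000 bytes/s.
File B: 16,000 × 2 × 6 = 192,000 bytes/s.
File B is larger; ratio = 11,520,000 / 6,720,000 = 1.71.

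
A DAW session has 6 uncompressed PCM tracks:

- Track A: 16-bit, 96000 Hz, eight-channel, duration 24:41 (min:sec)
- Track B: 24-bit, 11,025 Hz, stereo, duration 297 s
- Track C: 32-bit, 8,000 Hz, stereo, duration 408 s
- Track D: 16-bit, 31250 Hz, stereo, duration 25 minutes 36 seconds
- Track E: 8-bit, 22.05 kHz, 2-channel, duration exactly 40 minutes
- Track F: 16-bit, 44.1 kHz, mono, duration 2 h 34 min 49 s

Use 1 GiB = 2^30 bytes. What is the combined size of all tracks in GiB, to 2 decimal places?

3.20 GiB

Track A: 24:41 (min:sec) = 1,481 s; 96,000 × 1,481 × 2 × 8 = 2,274,816,000 bytes.
Track B: 11,025 × 297 × 3 × 2 = 19,646,550 bytes.
Track C: 8,000 × 408 × 4 × 2 = 26,112,000 bytes.
Track D: 25 minutes 36 seconds = 1,536 s; 31,250 × 1,536 × 2 × 2 = 192,000,000 bytes.
Track E: exactly 40 minutes = 2,400 s; 22,050 × 2,400 × 1 × 2 = 105,840,000 bytes.
Track F: 2 h 34 min 49 s = 9,289 s; 44,100 × 9,289 × 2 × 1 = 819,289,800 bytes.
Total = 3,437,704,350 bytes = 3.20 GiB.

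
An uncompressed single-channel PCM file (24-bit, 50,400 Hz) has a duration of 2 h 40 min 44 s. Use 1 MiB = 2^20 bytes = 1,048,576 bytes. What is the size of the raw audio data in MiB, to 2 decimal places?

1390.62 MiB

Duration = 2 h 40 min 44 s = 9,644 s.
Bytes = 50,400 samples/s × 9,644 s × 3 bytes/sample × 1 ch = 1,458,172,800 bytes.
1,458,172,800 / 1,048,576 = 1390.62 MiB.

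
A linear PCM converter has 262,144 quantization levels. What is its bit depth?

18 bits

log2(262,144) = 18.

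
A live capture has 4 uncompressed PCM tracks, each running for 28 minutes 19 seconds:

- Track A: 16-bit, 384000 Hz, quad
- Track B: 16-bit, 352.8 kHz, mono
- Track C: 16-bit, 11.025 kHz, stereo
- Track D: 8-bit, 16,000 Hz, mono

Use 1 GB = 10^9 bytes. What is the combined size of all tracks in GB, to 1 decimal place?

6.5 GB

28 minutes 19 seconds = 1,699 s.
Track A: 384,000 × 1,699 × 2 × 4 = 5,219,328,000 bytes.
Track B: 352,800 × 1,699 × 2 × 1 = 1,198,814,400 bytes.
Track C: 11,025 × 1,699 × 2 × 2 = 74,925,900 bytes.
Track D: 16,000 × 1,699 × 1 × 1 = 27,184,000 bytes.
Total = 6,520,252,300 bytes = 6.5 GB.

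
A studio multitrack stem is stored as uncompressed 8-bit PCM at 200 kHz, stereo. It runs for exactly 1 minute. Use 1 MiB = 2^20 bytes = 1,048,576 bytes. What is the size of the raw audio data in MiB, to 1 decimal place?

Duration = exactly 1 minute = 60 s.
Bytes = 200,000 samples/s × 60 s × 1 bytes/sample × 2 ch = 24,000,000 bytes.
24,000,000 / 1,048,576 = 22.9 MiB.

22.9 MiB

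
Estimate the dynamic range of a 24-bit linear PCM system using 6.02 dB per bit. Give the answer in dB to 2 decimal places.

24 × 6.02 = 144.48 dB.

144.48 dB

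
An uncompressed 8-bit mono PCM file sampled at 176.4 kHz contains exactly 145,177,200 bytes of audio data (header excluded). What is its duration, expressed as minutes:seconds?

13:43

Byte rate = 176,400 × 1 × 1 = 176,400 bytes/s.
Duration = 145,177,200 / 176,400 = 823 s.
823 s = 13:43.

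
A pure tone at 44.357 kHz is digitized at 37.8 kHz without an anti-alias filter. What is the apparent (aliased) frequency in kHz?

6.557 kHz

Nyquist = 37,800/2 = 18,900 Hz; 44,357 Hz exceeds it.
Alias = |44,357 − 1×37,800| = |44,357 − 37,800| = 6,557 Hz = 6.557 kHz.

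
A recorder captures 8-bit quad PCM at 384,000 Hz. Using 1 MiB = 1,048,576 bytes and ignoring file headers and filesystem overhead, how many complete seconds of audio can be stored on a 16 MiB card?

10 seconds

Uncompressed byte rate = 384,000 × 1 × 4 = 1,536,000 bytes/s.
Capacity = 16 × 1,048,576 = 16,777,216 bytes.
16,777,216 / 1,536,000 ≈ 10.92 s → 10 seconds.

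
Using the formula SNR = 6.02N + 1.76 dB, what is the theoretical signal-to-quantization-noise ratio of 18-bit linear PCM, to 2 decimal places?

110.12 dB

6.02 × 18 + 1.76 = 110.12 dB.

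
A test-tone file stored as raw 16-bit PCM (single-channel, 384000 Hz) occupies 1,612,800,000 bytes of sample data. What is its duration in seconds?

2,100 seconds

Byte rate = 384,000 × 2 × 1 = 768,000 bytes/s.
Duration = 1,612,800,000 / 768,000 = 2,100 s.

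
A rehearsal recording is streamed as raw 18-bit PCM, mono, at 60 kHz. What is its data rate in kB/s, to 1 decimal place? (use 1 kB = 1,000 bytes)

Bit rate = 60,000 × 18 × 1 = 1,080,000 bits/s.
1,080,000 / 8 = 135,000 B/s = 135.0 kB/s.

135.0 kB/s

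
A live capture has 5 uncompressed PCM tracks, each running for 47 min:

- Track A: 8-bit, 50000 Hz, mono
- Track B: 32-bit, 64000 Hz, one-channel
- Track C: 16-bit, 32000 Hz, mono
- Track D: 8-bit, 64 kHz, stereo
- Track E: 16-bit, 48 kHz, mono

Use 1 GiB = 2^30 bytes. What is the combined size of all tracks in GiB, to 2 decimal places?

47 min = 2,820 s.
Track A: 50,000 × 2,820 × 1 × 1 = 141,000,000 bytes.
Track B: 64,000 × 2,820 × 4 × 1 = 721,920,000 bytes.
Track C: 32,000 × 2,820 × 2 × 1 = 180,480,000 bytes.
Track D: 64,000 × 2,820 × 1 × 2 = 360,960,000 bytes.
Track E: 48,000 × 2,820 × 2 × 1 = 270,720,000 bytes.
Total = 1,675,080,000 bytes = 1.56 GiB.

1.56 GiB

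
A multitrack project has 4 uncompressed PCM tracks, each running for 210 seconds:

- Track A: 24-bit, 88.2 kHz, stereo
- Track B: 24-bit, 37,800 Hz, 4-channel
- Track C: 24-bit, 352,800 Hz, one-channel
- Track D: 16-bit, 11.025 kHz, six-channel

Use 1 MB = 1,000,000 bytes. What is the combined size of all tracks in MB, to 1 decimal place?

Track A: 88,200 × 210 × 3 × 2 = 111,132,000 bytes.
Track B: 37,800 × 210 × 3 × 4 = 95,256,000 bytes.
Track C: 352,800 × 210 × 3 × 1 = 222,264,000 bytes.
Track D: 11,025 × 210 × 2 × 6 = 27,783,000 bytes.
Total = 456,435,000 bytes = 456.4 MB.

456.4 MB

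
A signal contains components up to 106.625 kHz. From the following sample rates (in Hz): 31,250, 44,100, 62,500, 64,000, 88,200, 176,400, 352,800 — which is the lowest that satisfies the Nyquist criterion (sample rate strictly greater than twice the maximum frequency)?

Need sample rate > 2 × 106,625 = 213,250 Hz.
Lowest listed rate above 213,250 Hz is 352,800 Hz.

352,800 Hz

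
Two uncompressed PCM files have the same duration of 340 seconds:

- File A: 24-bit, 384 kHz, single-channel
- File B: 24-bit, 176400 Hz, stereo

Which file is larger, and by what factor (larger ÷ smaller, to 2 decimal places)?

File A, by a factor of 1.09

File A: 384,000 × 3 × 1 = 1,152,000 bytes/s.
File B: 176,400 × 3 × 2 = 1,058,400 bytes/s.
File A is larger; ratio = 391,680,000 / 359,856,000 = 1.09.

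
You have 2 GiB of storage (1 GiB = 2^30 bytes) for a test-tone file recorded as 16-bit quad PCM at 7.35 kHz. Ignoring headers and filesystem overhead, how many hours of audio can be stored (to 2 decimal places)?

Uncompressed byte rate = 7,350 × 2 × 4 = 58,800 bytes/s.
Capacity = 2 × 1,073,741,824 = 2,147,483,648 bytes.
2,147,483,648 / 58,800 ≈ 36521.83 s → 10.14 hours.

10.14 hours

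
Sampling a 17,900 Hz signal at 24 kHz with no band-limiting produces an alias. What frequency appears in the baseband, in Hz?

6,100 Hz

Nyquist = 24,000/2 = 12,000 Hz; 17,900 Hz exceeds it.
Alias = |17,900 − 1×24,000| = |17,900 − 24,000| = 6,100 Hz.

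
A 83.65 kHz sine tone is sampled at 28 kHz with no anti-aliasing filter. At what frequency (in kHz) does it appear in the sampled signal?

0.35 kHz

Nyquist = 28,000/2 = 14,000 Hz; 83,650 Hz exceeds it.
Alias = |83,650 − 3×28,000| = |83,650 − 84,000| = 350 Hz = 0.35 kHz.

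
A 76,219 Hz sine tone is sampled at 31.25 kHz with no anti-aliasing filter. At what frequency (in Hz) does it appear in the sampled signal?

13,719 Hz

Nyquist = 31,250/2 = 15,625 Hz; 76,219 Hz exceeds it.
Alias = |76,219 − 2×31,250| = |76,219 − 62,500| = 13,719 Hz.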